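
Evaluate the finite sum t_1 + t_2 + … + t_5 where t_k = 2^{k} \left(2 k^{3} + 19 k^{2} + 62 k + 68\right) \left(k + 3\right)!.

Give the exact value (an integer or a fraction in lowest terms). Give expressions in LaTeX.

Σ = 1486356048

Compute t_(k+1)/t_k: get 2*(2*k**4 + 33*k**3 + 206*k**2 + 575*k + 604)/(2*k**3 + 19*k**2 + 62*k + 68).
Factor: A=2*k + 8; B=1; C=k**3 + 19*k**2/2 + 31*k + 34.
Key eq: (2*k + 8)·f(k+1) = (1)·f(k) + (k**3 + 19*k**2/2 + 31*k + 34).
Degrees (1,0,3) ⇒ d ≤ 2.
A polynomial solution: f(k) = (k + 2)**2/2.
Get s_k = R·t_k = 2**k*(k + 2)**2*factorial(k + 3) with R(k) = B(k−1)f(k)/C(k) = (k + 2)**2/(2*k**3 + 19*k**2 + 62*k + 68).
s_(k+1) − s_k = 2**k*(2*k**3 + 19*k**2 + 62*k + 68)*factorial(k + 3) = t_k.
Evaluate s at k=6 and k=1: 1486356480 and 432; difference 1486356048.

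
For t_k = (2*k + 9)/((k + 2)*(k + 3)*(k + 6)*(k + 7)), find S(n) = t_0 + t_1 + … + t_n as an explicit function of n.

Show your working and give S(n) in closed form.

S(n) = (n**2 + 10*n + 9)/(12*(n**2 + 10*n + 21))

The ratio is (k + 2)*(k + 6)*(2*k + 11)/((k + 4)*(k + 8)*(2*k + 9)).
So A=k + 2 and B=k + 8, with C=k**3 + 27*k**2/2 + 121*k/2 + 90.
Set up (k + 2)·f(k+1) − (k + 7)·f(k) − (k**3 + 27*k**2/2 + 121*k/2 + 90) = 0.
Bound: deg f ≤ 5.
Solve for f: f(k) = k*(k + 3)*(k + 4)*(k + 5)*(k + 8)/24 (degree 5 ≤ 5).
Certificate R = B(k−1)f/C = k*(k + 3)*(k + 7)*(k + 8)/(12*(2*k + 9)) gives s_k = k*(k + 8)/(12*(k**2 + 8*k + 12)).
Check: Δs_k = (2*k + 9)/(k**4 + 18*k**3 + 113*k**2 + 288*k + 252). ✓
s_(n+1) = (n**2 + 10*n + 9)/(12*(n**2 + 10*n + 21)) and s_(0) = 0, so S(n) = (n**2 + 10*n + 9)/(12*(n**2 + 10*n + 21)).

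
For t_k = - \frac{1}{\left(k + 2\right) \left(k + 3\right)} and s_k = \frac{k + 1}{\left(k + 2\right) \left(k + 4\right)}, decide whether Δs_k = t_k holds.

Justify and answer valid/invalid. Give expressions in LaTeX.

Invalid: residual \frac{3 \left(2 k + 7\right)}{k^{4} + 14 k^{3} + 71 k^{2} + 154 k + 120} ≠ 0.

s_(k+1) = (k + 2)/((k + 3)*(k + 5))
s_(k+1) − s_k = (-k**2 - 3*k + 1)/(k**4 + 14*k**3 + 71*k**2 + 154*k + 120)
(s_(k+1) − s_k) − t_k = 3*(2*k + 7)/(k**4 + 14*k**3 + 71*k**2 + 154*k + 120)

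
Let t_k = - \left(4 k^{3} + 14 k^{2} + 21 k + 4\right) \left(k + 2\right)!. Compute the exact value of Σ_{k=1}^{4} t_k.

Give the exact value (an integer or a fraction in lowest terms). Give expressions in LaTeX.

Σ = -448554

Compute t_(k+1)/t_k: get (4*k**4 + 38*k**3 + 139*k**2 + 226*k + 129)/(4*k**3 + 14*k**2 + 21*k + 4).
Take A(k)=k + 3, B(k)=1, C(k)=k**3 + 7*k**2/2 + 21*k/4 + 1.
Solve (k + 3)·f(k+1) − (1)·f(k) = k**3 + 7*k**2/2 + 21*k/4 + 1.
Degrees (1,0,3) ⇒ d ≤ 2.
Match coefficients ⇒ f(k) = (4*k**2 - 2*k - 1)/4.
R(k) = B(k−1)·f(k)/C(k) = (4*k**2 - 2*k - 1)/(4*k**3 + 14*k**2 + 21*k + 4); s_k = R·t_k = (-4*k**2 + 2*k + 1)*factorial(k + 2).
Δs = -(4*k**3 + 14*k**2 + 21*k + 4)*factorial(k + 2), as required.
Telescoping: Σ = s_(5) − s_(1) = -448560 − (-6) = -448554.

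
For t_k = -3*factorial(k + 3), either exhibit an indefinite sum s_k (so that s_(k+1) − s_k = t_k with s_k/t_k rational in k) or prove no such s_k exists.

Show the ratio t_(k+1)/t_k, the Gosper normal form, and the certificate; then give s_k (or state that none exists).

no hypergeometric antidifference exists

Step 1: r(k) = k + 4.
Normal form (A,B,C) = (k + 4, 1, 1).
Need (k + 4)·f(k+1) − (1)·f(k) = 1.
Degrees (1,0,0) ⇒ d ≤ -1.
d = -1 < 0 ⇒ no nonzero polynomial f; not summable.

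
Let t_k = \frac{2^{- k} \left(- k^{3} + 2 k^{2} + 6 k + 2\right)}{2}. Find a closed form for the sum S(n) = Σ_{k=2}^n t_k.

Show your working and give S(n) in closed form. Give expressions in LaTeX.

S(n) = 2^{- n - 2} \left(- 9 \cdot 2^{n} + 2 n^{3} + 8 n^{2} + 8 n\right)

Compute t_(k+1)/t_k: get (k**3 + k**2 - 7*k - 9)/(2*(k**3 - 2*k**2 - 6*k - 2)).
So A=1/2 and B=1, with C=k**3 - 2*k**2 - 6*k - 2.
Need (1/2)·f(k+1) − (1)·f(k) = k**3 - 2*k**2 - 6*k - 2.
Bound: deg f ≤ 3.
Match coefficients ⇒ f(k) = -2*(k - 1)*(k + 1)**2.
Get s_k = R·t_k = (k**3 + k**2 - k - 1)/2**k with R(k) = B(k−1)f(k)/C(k) = -2*(k - 1)*(k + 1)**2/(k**3 - 2*k**2 - 6*k - 2).
Δs = (-k**3 + 2*k**2 + 6*k + 2)/(2*2**k), as required.
Evaluate: s_(n+1) = 2**(-n - 1)*n*(n**2 + 4*n + 4); subtract s_(2) = 9/4 ⇒ S(n) = 2**(-n - 2)*(-9*2**n + 2*n**3 + 8*n**2 + 8*n).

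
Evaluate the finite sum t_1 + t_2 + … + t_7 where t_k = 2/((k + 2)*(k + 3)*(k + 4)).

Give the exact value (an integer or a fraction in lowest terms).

Σ = 49/660

r(k) = (k + 2)/(k + 5) after simplifying.
Gosper form: A/B · C(k+1)/C(k) with A=k + 2, B=k + 5, C=1.
f must satisfy (k + 2)·f(k+1) − (k + 4)·f(k) = 1.
Bound: deg f ≤ 2.
Match coefficients ⇒ f(k) = k*(k + 5)/12.
So s_k = (B(k−1)f/C)·t_k = (k*(k + 4)*(k + 5)/12)·t_k = k*(k + 5)/(6*(k + 2)*(k + 3)).
Δs = 2/(k**3 + 9*k**2 + 26*k + 24), as required.
Telescoping: Σ = s_(8) − s_(1) = 26/165 − (1/12) = 49/660.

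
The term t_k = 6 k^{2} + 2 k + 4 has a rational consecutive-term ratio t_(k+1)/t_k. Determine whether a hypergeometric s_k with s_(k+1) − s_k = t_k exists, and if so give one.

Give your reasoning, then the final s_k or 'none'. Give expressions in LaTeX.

s_k = 2 k \left(k^{2} - k + 2\right)

Compute t_(k+1)/t_k: get (k + 3*(k + 1)**2 + 3)/(3*k**2 + k + 2).
Factor: A=1; B=1; C=k**2 + k/3 + 2/3.
Solve (1)·f(k+1) − (1)·f(k) = k**2 + k/3 + 2/3.
Bound: deg f ≤ 3.
Coefficient equations give f(k) = k*(k**2 - k + 2)/3.
Then R = B(k−1)f/C = k*(k**2 - k + 2)/(3*k**2 + k + 2), so s_k = R(k)·t_k = 2*k*(k**2 - k + 2).
Check: Δs_k = 6*k**2 + 2*k + 4. ✓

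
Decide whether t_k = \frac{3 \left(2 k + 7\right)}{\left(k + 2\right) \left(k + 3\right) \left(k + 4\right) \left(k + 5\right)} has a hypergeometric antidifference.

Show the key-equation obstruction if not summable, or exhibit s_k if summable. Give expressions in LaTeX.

Step 1: r(k) = (k + 2)*(2*k + 9)/((k + 6)*(2*k + 7)).
A = k + 2, B = k + 6, C = k + 7/2.
Set up (k + 2)·f(k+1) − (k + 5)·f(k) − (k + 7/2) = 0.
From deg A=1, deg B=1, deg C=1: d=3.
Coefficient equations give f(k) = k*(k + 3)*(k + 6)/16.
Then R = B(k−1)f/C = k*(k + 3)*(k + 5)*(k + 6)/(8*(2*k + 7)), so s_k = R(k)·t_k = 3*k*(k + 6)/(8*(k**2 + 6*k + 8)).
Verify: 3*(2*k + 7)/(k**4 + 14*k**3 + 71*k**2 + 154*k + 120) matches t_k.

Yes. s_k = \frac{3 k \left(k + 6\right)}{8 \left(k^{2} + 6 k + 8\right)}.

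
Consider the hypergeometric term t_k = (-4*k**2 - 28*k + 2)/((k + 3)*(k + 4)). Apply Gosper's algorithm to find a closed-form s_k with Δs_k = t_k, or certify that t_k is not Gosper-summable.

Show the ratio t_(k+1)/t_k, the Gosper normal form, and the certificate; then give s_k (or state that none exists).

Ratio r(k) = (k + 3)*(14*k + 2*(k + 1)**2 + 13)/((k + 5)*(2*k**2 + 14*k - 1)).
Factor: A=k + 3; B=k + 5; C=k**2 + 7*k - 1/2.
Set up (k + 3)·f(k+1) − (k + 4)·f(k) − (k**2 + 7*k - 1/2) = 0.
From deg A=1, deg B=1, deg C=2: d=2.
Match coefficients ⇒ f(k) = k*(6*k - 7)/6.
Certificate R = B(k−1)f/C = k*(k + 4)*(6*k - 7)/(3*(2*k**2 + 14*k - 1)) gives s_k = 2*k*(7 - 6*k)/(3*(k + 3)).
Check: Δs_k = 2*(-2*k**2 - 14*k + 1)/(k**2 + 7*k + 12). ✓

s_k = 2*k*(7 - 6*k)/(3*(k + 3))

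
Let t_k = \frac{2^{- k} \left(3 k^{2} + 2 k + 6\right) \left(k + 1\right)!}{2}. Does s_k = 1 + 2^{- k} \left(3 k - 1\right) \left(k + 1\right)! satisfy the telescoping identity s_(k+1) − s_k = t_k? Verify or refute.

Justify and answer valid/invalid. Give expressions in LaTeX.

s_(k+1) = 2**(-k - 1)*(3*k + 2)*factorial(k + 2) + 1
s_(k+1) − s_k = (3*k**2 + 2*k + 6)*factorial(k + 1)/(2*2**k)
(s_(k+1) − s_k) − t_k = 0

Valid: the claim telescopes to t_k.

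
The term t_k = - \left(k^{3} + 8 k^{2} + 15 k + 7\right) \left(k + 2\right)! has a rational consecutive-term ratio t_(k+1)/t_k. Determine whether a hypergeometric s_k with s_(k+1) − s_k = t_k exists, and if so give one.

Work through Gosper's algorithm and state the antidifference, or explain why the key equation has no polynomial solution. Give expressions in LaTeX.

The ratio is (k**4 + 14*k**3 + 67*k**2 + 133*k + 93)/(k**3 + 8*k**2 + 15*k + 7).
Take A(k)=k + 3, B(k)=1, C(k)=k**3 + 8*k**2 + 15*k + 7.
Key eq: (k + 3)·f(k+1) = (1)·f(k) + (k**3 + 8*k**2 + 15*k + 7).
deg f ≤ 2 (via 1,0,3).
Solving with deg f ≤ 2: f(k) = k**2 + 4*k - 4.
So s_k = (B(k−1)f/C)·t_k = ((k**2 + 4*k - 4)/(k**3 + 8*k**2 + 15*k + 7))·t_k = -(k**2 + 4*k - 4)*factorial(k + 2).
Verify: -(k**3 + 8*k**2 + 15*k + 7)*factorial(k + 2) matches t_k.

s_k = - \left(k^{2} + 4 k - 4\right) \left(k + 2\right)!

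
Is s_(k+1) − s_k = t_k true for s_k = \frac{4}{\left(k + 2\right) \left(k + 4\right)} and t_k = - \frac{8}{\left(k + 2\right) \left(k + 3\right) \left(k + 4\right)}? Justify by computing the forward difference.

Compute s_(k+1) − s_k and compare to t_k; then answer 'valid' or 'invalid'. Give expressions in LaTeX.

Invalid: residual \frac{12}{k^{4} + 14 k^{3} + 71 k^{2} + 154 k + 120} ≠ 0.

s_(k+1) = 4/((k + 3)*(k + 5))
s_(k+1) − s_k = 4*(-2*k - 7)/(k**4 + 14*k**3 + 71*k**2 + 154*k + 120)
(s_(k+1) − s_k) − t_k = 12/(k**4 + 14*k**3 + 71*k**2 + 154*k + 120)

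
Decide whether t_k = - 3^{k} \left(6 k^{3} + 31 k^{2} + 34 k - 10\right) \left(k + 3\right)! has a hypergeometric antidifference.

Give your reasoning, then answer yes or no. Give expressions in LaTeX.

t_(k+1)/t_k = 3*(6*k**4 + 73*k**3 + 310*k**2 + 517*k + 244)/(6*k**3 + 31*k**2 + 34*k - 10).
Factor: A=3*k + 12; B=1; C=k**3 + 31*k**2/6 + 17*k/3 - 5/3.
Need (3*k + 12)·f(k+1) − (1)·f(k) = k**3 + 31*k**2/6 + 17*k/3 - 5/3.
d = 2 from the (1,0,3) case.
A polynomial solution: f(k) = (2*k**2 - k - 2)/6.
Then R = B(k−1)f/C = (2*k**2 - k - 2)/(6*k**3 + 31*k**2 + 34*k - 10), so s_k = R(k)·t_k = 3**k*(-2*k**2 + k + 2)*factorial(k + 3).
Verify: -3**k*(6*k**3 + 31*k**2 + 34*k - 10)*factorial(k + 3) matches t_k.

Yes. s_k = 3^{k} \left(- 2 k^{2} + k + 2\right) \left(k + 3\right)!.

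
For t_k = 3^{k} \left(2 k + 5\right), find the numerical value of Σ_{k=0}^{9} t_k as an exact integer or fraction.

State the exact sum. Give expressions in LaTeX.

Σ = 649538

r(k) = 3*(2*k + 7)/(2*k + 5) after simplifying.
Take A(k)=3, B(k)=1, C(k)=k + 5/2.
Set up (3)·f(k+1) − (1)·f(k) − (k + 5/2) = 0.
Degrees (0,0,1) ⇒ d ≤ 1.
Coefficient equations give f(k) = (k + 1)/2.
Certificate R = B(k−1)f/C = (k + 1)/(2*k + 5) gives s_k = 3**k*(k + 1).
Verify: 3**k*(2*k + 5) matches t_k.
Sum = s_(10) − s_(0); s_(10) = 649539, s_(0) = 1 ⇒ 649538.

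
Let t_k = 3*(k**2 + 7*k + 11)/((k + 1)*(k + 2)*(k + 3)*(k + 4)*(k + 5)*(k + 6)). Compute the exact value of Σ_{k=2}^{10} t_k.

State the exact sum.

Compute t_(k+1)/t_k: get (k + 1)*(7*k + (k + 1)**2 + 18)/((k + 7)*(k**2 + 7*k + 11)).
Normal form (A,B,C) = (k + 1, k + 7, k**2 + 7*k + 11).
Set up (k + 1)·f(k+1) − (k + 6)·f(k) − (k**2 + 7*k + 11) = 0.
d = 5 from the (1,1,2) case.
Coefficient equations give f(k) = k*(k + 2)*(k + 4)*(k**2 + 9*k + 23)/45.
R(k) = B(k−1)·f(k)/C(k) = k*(k + 2)*(k + 4)*(k + 6)*(k**2 + 9*k + 23)/(45*(k**2 + 7*k + 11)); s_k = R·t_k = k*(k**2 + 9*k + 23)/(15*(k**3 + 9*k**2 + 23*k + 15)).
Check: Δs_k = 3*(k**2 + 7*k + 11)/(k**6 + 21*k**5 + 175*k**4 + 735*k**3 + 1624*k**2 + 1764*k + 720). ✓
Sum = s_(11) − s_(2); s_(11) = 297/4480, s_(2) = 2/35 ⇒ 41/4480.

Σ = 41/4480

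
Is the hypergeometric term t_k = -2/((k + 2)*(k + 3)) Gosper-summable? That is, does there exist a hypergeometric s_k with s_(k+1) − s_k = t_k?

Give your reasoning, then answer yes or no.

The ratio is (k + 2)/(k + 4).
So A=k + 2 and B=k + 4, with C=1.
Solve (k + 2)·f(k+1) − (k + 3)·f(k) = 1.
Bound: deg f ≤ 1.
Match coefficients ⇒ f(k) = k/2.
Get s_k = R·t_k = -k/(k + 2) with R(k) = B(k−1)f(k)/C(k) = k*(k + 3)/2.
Check: Δs_k = -2/(k**2 + 5*k + 6). ✓

Yes. s_k = -k/(k + 2).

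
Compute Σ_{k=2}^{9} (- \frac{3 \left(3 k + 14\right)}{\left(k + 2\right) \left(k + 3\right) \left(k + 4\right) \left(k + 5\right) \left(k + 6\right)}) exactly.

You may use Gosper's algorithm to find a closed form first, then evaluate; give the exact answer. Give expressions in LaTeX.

t_(k+1)/t_k = (k + 2)*(3*k + 17)/((k + 7)*(3*k + 14)).
Normal form (A,B,C) = (k + 2, k + 7, k + 14/3).
Solve (k + 2)·f(k+1) − (k + 6)·f(k) = k + 14/3.
Degrees (1,1,1) ⇒ d ≤ 4.
A polynomial solution: f(k) = k*(k + 4)*(k**2 + 10*k + 31)/90.
R(k) = B(k−1)·f(k)/C(k) = k*(k + 4)*(k + 6)*(k**2 + 10*k + 31)/(30*(3*k + 14)); s_k = R·t_k = k*(-k**2 - 10*k - 31)/(10*(k**3 + 10*k**2 + 31*k + 30)).
Δs = 3*(-3*k - 14)/(k**5 + 20*k**4 + 155*k**3 + 580*k**2 + 1044*k + 720), as required.
Σ_(k=2)^(9) t_k = s_(10) − s_(2) = -77/780 − (-11/140) = -11/546.

Σ = -11/546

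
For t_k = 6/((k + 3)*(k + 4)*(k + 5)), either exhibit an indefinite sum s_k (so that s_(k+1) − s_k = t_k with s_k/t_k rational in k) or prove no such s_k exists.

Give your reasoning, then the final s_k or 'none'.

s_k = k*(k + 7)/(4*(k + 3)*(k + 4))

Compute t_(k+1)/t_k: get (k + 3)/(k + 6).
Factor: A=k + 3; B=k + 6; C=1.
f must satisfy (k + 3)·f(k+1) − (k + 5)·f(k) = 1.
From deg A=1, deg B=1, deg C=0: d=2.
Match coefficients ⇒ f(k) = k*(k + 7)/24.
Get s_k = R·t_k = k*(k + 7)/(4*(k + 3)*(k + 4)) with R(k) = B(k−1)f(k)/C(k) = k*(k + 5)*(k + 7)/24.
Verify: 6/(k**3 + 12*k**2 + 47*k + 60) matches t_k.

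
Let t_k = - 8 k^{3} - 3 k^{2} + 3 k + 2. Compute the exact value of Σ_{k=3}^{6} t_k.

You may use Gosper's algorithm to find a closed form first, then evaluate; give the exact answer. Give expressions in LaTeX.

Ratio r(k) = (8*k**3 + 27*k**2 + 27*k + 6)/(8*k**3 + 3*k**2 - 3*k - 2).
A = 1, B = 1, C = k**3 + 3*k**2/8 - 3*k/8 - 1/4.
Set up (1)·f(k+1) − (1)·f(k) − (k**3 + 3*k**2/8 - 3*k/8 - 1/4) = 0.
d = 4 from the (0,0,3) case.
Match coefficients ⇒ f(k) = k**2*(2*k**2 - 3*k - 1)/8.
Get s_k = R·t_k = k**2*(-2*k**2 + 3*k + 1) with R(k) = B(k−1)f(k)/C(k) = k**2*(2*k**2 - 3*k - 1)/(8*k**3 + 3*k**2 - 3*k - 2).
Δs = -8*k**3 - 3*k**2 + 3*k + 2, as required.
Telescoping: Σ = s_(7) − s_(3) = -3724 − (-72) = -3652.

Σ = -3652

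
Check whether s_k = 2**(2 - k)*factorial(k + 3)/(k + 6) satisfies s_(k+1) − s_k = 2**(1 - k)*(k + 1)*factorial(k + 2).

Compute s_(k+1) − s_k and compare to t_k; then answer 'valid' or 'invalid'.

s_(k+1) = 2**(1 - k)*factorial(k + 4)/(k + 7)
s_(k+1) − s_k = 2**(1 - k)*(k**2 + 8*k + 10)*factorial(k + 3)/((k + 6)*(k + 7))
(s_(k+1) − s_k) − t_k = -6*(k**2 + 7*k + 4)*factorial(k + 2)/(2**k*(k + 6)*(k + 7))

Invalid: residual -6*(k**2 + 7*k + 4)*factorial(k + 2)/(2**k*(k + 6)*(k + 7)) ≠ 0.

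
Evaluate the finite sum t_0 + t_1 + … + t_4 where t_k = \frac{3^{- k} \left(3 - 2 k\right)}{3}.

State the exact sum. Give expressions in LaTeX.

Σ = 247/243

Step 1: r(k) = (2*k - 1)/(3*(2*k - 3)).
Normal form (A,B,C) = (1/3, 1, k - 3/2).
f must satisfy (1/3)·f(k+1) − (1)·f(k) = k - 3/2.
Degrees (0,0,1) ⇒ d ≤ 1.
Match coefficients ⇒ f(k) = -3*(k - 1)/2.
Certificate R = B(k−1)f/C = -3*(k - 1)/(2*k - 3) gives s_k = (k - 1)/3**k.
Δs = (3 - 2*k)/(3*3**k), as required.
Sum = s_(5) − s_(0); s_(5) = 4/243, s_(0) = -1 ⇒ 247/243.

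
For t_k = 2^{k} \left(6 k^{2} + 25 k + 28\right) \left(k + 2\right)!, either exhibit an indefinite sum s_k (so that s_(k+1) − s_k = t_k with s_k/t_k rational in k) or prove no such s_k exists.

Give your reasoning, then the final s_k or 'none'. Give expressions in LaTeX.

s_k = 2^{k} \left(3 k + 2\right) \left(k + 2\right)!

t_(k+1)/t_k = 2*(6*k**3 + 55*k**2 + 170*k + 177)/(6*k**2 + 25*k + 28).
Factor: A=2*k + 6; B=1; C=k**2 + 25*k/6 + 14/3.
f must satisfy (2*k + 6)·f(k+1) − (1)·f(k) = k**2 + 25*k/6 + 14/3.
deg f ≤ 1 (via 1,0,2).
Solve for f: f(k) = (3*k + 2)/6 (degree 1 ≤ 1).
So s_k = (B(k−1)f/C)·t_k = ((3*k + 2)/(6*k**2 + 25*k + 28))·t_k = 2**k*(3*k + 2)*factorial(k + 2).
Δs = 2**k*(6*k**2 + 25*k + 28)*factorial(k + 2), as required.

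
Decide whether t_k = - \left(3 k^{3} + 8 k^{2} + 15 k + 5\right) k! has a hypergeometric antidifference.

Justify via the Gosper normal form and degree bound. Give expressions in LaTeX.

The ratio is (3*k**4 + 20*k**3 + 57*k**2 + 71*k + 31)/(3*k**3 + 8*k**2 + 15*k + 5).
Normal form (A,B,C) = (k + 1, 1, k**3 + 8*k**2/3 + 5*k + 5/3).
Solve (k + 1)·f(k+1) − (1)·f(k) = k**3 + 8*k**2/3 + 5*k + 5/3.
deg f ≤ 2 (via 1,0,3).
Match coefficients ⇒ f(k) = (3*k**2 + 2*k + 4)/3.
R(k) = B(k−1)·f(k)/C(k) = (3*k**2 + 2*k + 4)/(3*k**3 + 8*k**2 + 15*k + 5); s_k = R·t_k = -(3*k**2 + 2*k + 4)*factorial(k).
Δs = -(3*k**3 + 8*k**2 + 15*k + 5)*factorial(k), as required.

Yes. s_k = - \left(3 k^{2} + 2 k + 4\right) k!.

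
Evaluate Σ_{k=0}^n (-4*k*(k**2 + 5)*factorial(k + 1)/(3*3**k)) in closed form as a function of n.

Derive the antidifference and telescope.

The ratio is (k + 1)*(k + 2)*((k + 1)**2 + 5)/(3*k*(k**2 + 5)).
Normal form (A,B,C) = (k/3 + 2/3, 1, k**3 + 5*k).
f must satisfy (k/3 + 2/3)·f(k+1) − (1)·f(k) = k**3 + 5*k.
d = 2 from the (1,0,3) case.
Solving with deg f ≤ 2: f(k) = 3*k*(k - 1).
Then R = B(k−1)f/C = 3*(k - 1)/(k**2 + 5), so s_k = R(k)·t_k = -4*k*(k - 1)*factorial(k + 1)/3**k.
Check: Δs_k = -4*k*(k**2 + 5)*factorial(k + 1)/(3*3**k). ✓
Σ_(k=0)^n t_k = s_(n+1) − s_(0) = (-4*3**(-n - 1)*n*(n + 1)*factorial(n + 2)) − (0), i.e. -4*3**(-n - 1)*n*(n + 1)*factorial(n + 2).

S(n) = -4*3**(-n - 1)*n*(n + 1)*factorial(n + 2)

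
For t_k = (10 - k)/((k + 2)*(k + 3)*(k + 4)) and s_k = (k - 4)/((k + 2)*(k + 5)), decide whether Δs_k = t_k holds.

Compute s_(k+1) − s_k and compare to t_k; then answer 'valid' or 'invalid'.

Invalid: residual 2*(2*k**2 - 5*k - 66)/(k**5 + 20*k**4 + 155*k**3 + 580*k**2 + 1044*k + 720) ≠ 0.

s_(k+1) = (k - 3)/((k + 3)*(k + 6))
s_(k+1) − s_k = (-k**2 + 7*k + 42)/(k**4 + 16*k**3 + 91*k**2 + 216*k + 180)
(s_(k+1) − s_k) − t_k = 2*(2*k**2 - 5*k - 66)/(k**5 + 20*k**4 + 155*k**3 + 580*k**2 + 1044*k + 720)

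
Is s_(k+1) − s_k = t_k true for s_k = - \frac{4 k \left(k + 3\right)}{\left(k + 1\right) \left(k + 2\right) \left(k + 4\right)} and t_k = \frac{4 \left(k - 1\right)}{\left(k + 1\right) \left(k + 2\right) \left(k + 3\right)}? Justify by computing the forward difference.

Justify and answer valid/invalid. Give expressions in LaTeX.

Invalid: residual \frac{8 \left(- k^{2} - 3 k + 2\right)}{k^{5} + 15 k^{4} + 85 k^{3} + 225 k^{2} + 274 k + 120} ≠ 0.

s_(k+1) = -4*(k + 1)*(k + 4)/((k + 2)*(k + 3)*(k + 5))
s_(k+1) − s_k = 4*(k**3 + 6*k**2 + 5*k - 16)/(k**5 + 15*k**4 + 85*k**3 + 225*k**2 + 274*k + 120)
(s_(k+1) − s_k) − t_k = 8*(-k**2 - 3*k + 2)/(k**5 + 15*k**4 + 85*k**3 + 225*k**2 + 274*k + 120)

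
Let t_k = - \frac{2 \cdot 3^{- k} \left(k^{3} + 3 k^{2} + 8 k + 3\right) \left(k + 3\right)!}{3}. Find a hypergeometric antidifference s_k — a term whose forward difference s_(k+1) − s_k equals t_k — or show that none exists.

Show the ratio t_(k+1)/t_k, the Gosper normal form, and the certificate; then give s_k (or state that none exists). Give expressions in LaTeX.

Compute t_(k+1)/t_k: get (k**4 + 10*k**3 + 41*k**2 + 83*k + 60)/(3*(k**3 + 3*k**2 + 8*k + 3)).
Gosper form: A/B · C(k+1)/C(k) with A=k/3 + 4/3, B=1, C=k**3 + 3*k**2 + 8*k + 3.
Need (k/3 + 4/3)·f(k+1) − (1)·f(k) = k**3 + 3*k**2 + 8*k + 3.
Degrees (1,0,3) ⇒ d ≤ 2.
Coefficient equations give f(k) = 3*(k - 1)*(k + 1).
Then R = B(k−1)f/C = 3*(k - 1)*(k + 1)/(k**3 + 3*k**2 + 8*k + 3), so s_k = R(k)·t_k = -2*(k - 1)*(k + 1)*factorial(k + 3)/3**k.
s_(k+1) − s_k = -2*(k**3 + 3*k**2 + 8*k + 3)*factorial(k + 3)/(3*3**k) = t_k.

s_k = - 2 \cdot 3^{- k} \left(k - 1\right) \left(k + 1\right) \left(k + 3\right)!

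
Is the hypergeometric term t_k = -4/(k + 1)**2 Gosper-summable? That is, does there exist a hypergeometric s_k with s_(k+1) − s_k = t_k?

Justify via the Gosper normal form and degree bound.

The ratio is (k + 1)**2/(k + 2)**2.
A = k**2 + 2*k + 1, B = k**2 + 4*k + 4, C = 1.
Solve (k**2 + 2*k + 1)·f(k+1) − (k**2 + 2*k + 1)·f(k) = 1.
Bound: deg f ≤ 0.
Put f(k) = c0: A·f(k+1) − B(k−1)·f(k) − C = -1; need -1 = 0 — inconsistent ⇒ no f, not summable.

No — t_k has no hypergeometric antidifference.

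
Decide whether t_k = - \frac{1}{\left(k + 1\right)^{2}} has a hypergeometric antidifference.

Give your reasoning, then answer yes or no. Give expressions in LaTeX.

No — key equation has no polynomial f.

The ratio is (k + 1)**2/(k + 2)**2.
Gosper form: A/B · C(k+1)/C(k) with A=k**2 + 2*k + 1, B=k**2 + 4*k + 4, C=1.
f must satisfy (k**2 + 2*k + 1)·f(k+1) − (k**2 + 2*k + 1)·f(k) = 1.
Degrees (2,2,0) ⇒ d ≤ 0.
Put f(k) = c0: A·f(k+1) − B(k−1)·f(k) − C = -1; need -1 = 0 — inconsistent ⇒ no f, not summable.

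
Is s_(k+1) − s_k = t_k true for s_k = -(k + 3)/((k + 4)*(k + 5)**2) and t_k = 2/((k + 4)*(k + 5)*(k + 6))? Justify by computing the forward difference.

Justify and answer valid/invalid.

Invalid: residual 2*(-3*k - 16)/(k**5 + 26*k**4 + 269*k**3 + 1384*k**2 + 3540*k + 3600) ≠ 0.

s_(k+1) = (-k - 4)/((k + 5)*(k + 6)**2)
s_(k+1) − s_k = ((k + 3)*(k + 6)**2 - (k + 4)**2*(k + 5))/((k + 4)*(k + 5)**2*(k + 6)**2)
(s_(k+1) − s_k) − t_k = 2*(-3*k - 16)/(k**5 + 26*k**4 + 269*k**3 + 1384*k**2 + 3540*k + 3600)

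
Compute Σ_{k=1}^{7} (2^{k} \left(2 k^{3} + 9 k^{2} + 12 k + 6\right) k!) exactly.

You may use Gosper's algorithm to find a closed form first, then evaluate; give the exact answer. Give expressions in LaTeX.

Σ = 825753594

Step 1: r(k) = 2*(2*k**4 + 17*k**3 + 51*k**2 + 65*k + 29)/(2*k**3 + 9*k**2 + 12*k + 6).
A = 2*k + 2, B = 1, C = k**3 + 9*k**2/2 + 6*k + 3.
Need (2*k + 2)·f(k+1) − (1)·f(k) = k**3 + 9*k**2/2 + 6*k + 3.
d = 2 from the (1,0,3) case.
Match coefficients ⇒ f(k) = k*(k + 2)/2.
Get s_k = R·t_k = 2**k*k*(k + 2)*factorial(k) with R(k) = B(k−1)f(k)/C(k) = k*(k + 2)/(2*k**3 + 9*k**2 + 12*k + 6).
Δs = 2**k*(2*k**3 + 9*k**2 + 12*k + 6)*factorial(k), as required.
Telescoping: Σ = s_(8) − s_(1) = 825753600 − (6) = 825753594.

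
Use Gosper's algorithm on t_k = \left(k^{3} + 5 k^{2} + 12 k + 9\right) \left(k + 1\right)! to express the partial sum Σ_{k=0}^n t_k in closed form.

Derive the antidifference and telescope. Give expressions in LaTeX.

S(n) = n^{4} n! + 7 n^{3} n! + 20 n^{2} n! + 26 n n! + 12 n! - 3

t_(k+1)/t_k = (k**4 + 10*k**3 + 41*k**2 + 77*k + 54)/(k**3 + 5*k**2 + 12*k + 9).
Take A(k)=k + 2, B(k)=1, C(k)=k**3 + 5*k**2 + 12*k + 9.
f must satisfy (k + 2)·f(k+1) − (1)·f(k) = k**3 + 5*k**2 + 12*k + 9.
From deg A=1, deg B=0, deg C=3: d=2.
Coefficient equations give f(k) = k**2 + 2*k + 3.
So s_k = (B(k−1)f/C)·t_k = ((k**2 + 2*k + 3)/(k**3 + 5*k**2 + 12*k + 9))·t_k = (k**2 + 2*k + 3)*factorial(k + 1).
Verify: (k**3 + 5*k**2 + 12*k + 9)*factorial(k + 1) matches t_k.
Evaluate: s_(n+1) = (n**2 + 4*n + 6)*factorial(n + 2); subtract s_(0) = 3 ⇒ S(n) = n**4*factorial(n) + 7*n**3*factorial(n) + 20*n**2*factorial(n) + 26*n*factorial(n) + 12*factorial(n) - 3.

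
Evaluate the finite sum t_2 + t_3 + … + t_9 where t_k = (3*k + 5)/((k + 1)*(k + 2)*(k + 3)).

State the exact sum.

Σ = 19/33

t_(k+1)/t_k = (k + 1)*(3*k + 8)/((k + 4)*(3*k + 5)).
A = k + 1, B = k + 4, C = k + 5/3.
Key eq: (k + 1)·f(k+1) = (k + 3)·f(k) + (k + 5/3).
Bound: deg f ≤ 2.
A polynomial solution: f(k) = k*(2*k + 3)/3.
Get s_k = R·t_k = k*(2*k + 3)/((k + 1)*(k + 2)) with R(k) = B(k−1)f(k)/C(k) = k*(k + 3)*(2*k + 3)/(3*k + 5).
Check: Δs_k = (3*k + 5)/(k**3 + 6*k**2 + 11*k + 6). ✓
Telescoping: Σ = s_(10) − s_(2) = 115/66 − (7/6) = 19/33.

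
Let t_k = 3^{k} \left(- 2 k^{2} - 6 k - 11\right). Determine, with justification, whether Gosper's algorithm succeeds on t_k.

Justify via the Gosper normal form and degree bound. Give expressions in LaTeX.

Yes. s_k = 3^{k} \left(- k^{2} - 4\right).

Compute t_(k+1)/t_k: get 3*(2*k**2 + 10*k + 19)/(2*k**2 + 6*k + 11).
A = 3, B = 1, C = k**2 + 3*k + 11/2.
Need (3)·f(k+1) − (1)·f(k) = k**2 + 3*k + 11/2.
Degrees (0,0,2) ⇒ d ≤ 2.
A polynomial solution: f(k) = (k**2 + 4)/2.
So s_k = (B(k−1)f/C)·t_k = ((k**2 + 4)/(2*k**2 + 6*k + 11))·t_k = 3**k*(-k**2 - 4).
s_(k+1) − s_k = 3**k*(k**2 - 3*(k + 1)**2 - 8) = t_k.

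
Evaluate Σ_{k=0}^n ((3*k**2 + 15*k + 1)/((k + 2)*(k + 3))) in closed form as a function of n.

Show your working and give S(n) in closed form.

The ratio is (k + 2)*(15*k + 3*(k + 1)**2 + 16)/((k + 4)*(3*k**2 + 15*k + 1)).
A = k + 2, B = k + 4, C = k**2 + 5*k + 1/3.
Set up (k + 2)·f(k+1) − (k + 3)·f(k) − (k**2 + 5*k + 1/3) = 0.
From deg A=1, deg B=1, deg C=2: d=2.
Coefficient equations give f(k) = k*(6*k - 5)/6.
So s_k = (B(k−1)f/C)·t_k = (k*(k + 3)*(6*k - 5)/(2*(3*k**2 + 15*k + 1)))·t_k = k*(6*k - 5)/(2*(k + 2)).
Verify: (3*k**2 + 15*k + 1)/(k**2 + 5*k + 6) matches t_k.
Evaluate: s_(n+1) = (6*n**2 + 7*n + 1)/(2*(n + 3)); subtract s_(0) = 0 ⇒ S(n) = (6*n**2 + 7*n + 1)/(2*(n + 3)).

S(n) = (6*n**2 + 7*n + 1)/(2*(n + 3))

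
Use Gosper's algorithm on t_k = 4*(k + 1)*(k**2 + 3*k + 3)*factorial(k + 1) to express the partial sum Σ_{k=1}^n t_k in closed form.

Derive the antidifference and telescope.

Ratio r(k) = (k + 2)**2*(3*k + (k + 1)**2 + 6)/((k + 1)*(k**2 + 3*k + 3)).
Normal form (A,B,C) = (k + 2, 1, k**3 + 4*k**2 + 6*k + 3).
Need (k + 2)·f(k+1) − (1)·f(k) = k**3 + 4*k**2 + 6*k + 3.
From deg A=1, deg B=0, deg C=3: d=2.
Match coefficients ⇒ f(k) = k**2 + k - 1.
Get s_k = R·t_k = 4*(k**2 + k - 1)*factorial(k + 1) with R(k) = B(k−1)f(k)/C(k) = (k**2 + k - 1)/((k + 1)*(k**2 + 3*k + 3)).
s_(k+1) − s_k = 4*(k + 1)*(k**2 + 3*k + 3)*factorial(k + 1) = t_k.
Evaluate: s_(n+1) = 4*(n**2 + 3*n + 1)*factorial(n + 2); subtract s_(1) = 8 ⇒ S(n) = 4*n**4*factorial(n) + 24*n**3*factorial(n) + 48*n**2*factorial(n) + 36*n*factorial(n) + 8*factorial(n) - 8.

S(n) = 4*n**4*factorial(n) + 24*n**3*factorial(n) + 48*n**2*factorial(n) + 36*n*factorial(n) + 8*factorial(n) - 8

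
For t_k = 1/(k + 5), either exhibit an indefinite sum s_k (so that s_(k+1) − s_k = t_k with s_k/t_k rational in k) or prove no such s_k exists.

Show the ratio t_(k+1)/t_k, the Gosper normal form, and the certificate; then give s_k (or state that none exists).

Compute t_(k+1)/t_k: get (k + 5)/(k + 6).
Take A(k)=k + 5, B(k)=k + 6, C(k)=1.
Solve (k + 5)·f(k+1) − (k + 5)·f(k) = 1.
d = 0 from the (1,1,0) case.
f = c0 ⇒ A·f(k+1) − B(k−1)·f(k) − C = -1. The system {-1 = 0} is inconsistent; no antidifference.

none (Gosper's algorithm certifies no s_k)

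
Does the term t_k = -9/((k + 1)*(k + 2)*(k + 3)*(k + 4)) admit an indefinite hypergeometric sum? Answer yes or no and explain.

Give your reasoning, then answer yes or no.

Yes. s_k = k*(-k**2 - 6*k - 11)/(2*(k + 1)*(k + 2)*(k + 3)).

Ratio r(k) = (k + 1)/(k + 5).
So A=k + 1 and B=k + 5, with C=1.
f must satisfy (k + 1)·f(k+1) − (k + 4)·f(k) = 1.
Bound: deg f ≤ 3.
Coefficient equations give f(k) = k*(k**2 + 6*k + 11)/18.
So s_k = (B(k−1)f/C)·t_k = (k*(k + 4)*(k**2 + 6*k + 11)/18)·t_k = k*(-k**2 - 6*k - 11)/(2*(k + 1)*(k + 2)*(k + 3)).
s_(k+1) − s_k = -9/(k**4 + 10*k**3 + 35*k**2 + 50*k + 24) = t_k.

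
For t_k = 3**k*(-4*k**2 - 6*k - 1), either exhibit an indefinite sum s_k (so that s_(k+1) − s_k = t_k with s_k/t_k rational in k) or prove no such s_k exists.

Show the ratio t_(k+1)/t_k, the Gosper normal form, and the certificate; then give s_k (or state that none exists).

s_k = 3**k*(-2*k**2 + 3*k - 2)

Step 1: r(k) = 3*(4*k**2 + 14*k + 11)/(4*k**2 + 6*k + 1).
Gosper form: A/B · C(k+1)/C(k) with A=3, B=1, C=k**2 + 3*k/2 + 1/4.
Key eq: (3)·f(k+1) = (1)·f(k) + (k**2 + 3*k/2 + 1/4).
d = 2 from the (0,0,2) case.
Match coefficients ⇒ f(k) = (2*k**2 - 3*k + 2)/4.
Certificate R = B(k−1)f/C = (2*k**2 - 3*k + 2)/(4*k**2 + 6*k + 1) gives s_k = 3**k*(-2*k**2 + 3*k - 2).
Δs = 3**k*(-4*k**2 - 6*k - 1), as required.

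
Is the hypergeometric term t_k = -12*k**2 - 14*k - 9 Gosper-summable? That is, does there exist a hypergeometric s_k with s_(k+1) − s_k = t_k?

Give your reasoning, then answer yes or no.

Ratio r(k) = (12*k**2 + 38*k + 35)/(12*k**2 + 14*k + 9).
Factor: A=1; B=1; C=k**2 + 7*k/6 + 3/4.
Need (1)·f(k+1) − (1)·f(k) = k**2 + 7*k/6 + 3/4.
Bound: deg f ≤ 3.
Solve for f: f(k) = k*(4*k**2 + k + 4)/12 (degree 3 ≤ 3).
R(k) = B(k−1)·f(k)/C(k) = k*(4*k**2 + k + 4)/(12*k**2 + 14*k + 9); s_k = R·t_k = k*(-4*k**2 - k - 4).
s_(k+1) − s_k = -12*k**2 - 14*k - 9 = t_k.

Yes. s_k = k*(-4*k**2 - k - 4).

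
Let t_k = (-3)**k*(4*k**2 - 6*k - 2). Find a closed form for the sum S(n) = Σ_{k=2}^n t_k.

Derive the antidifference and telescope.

S(n) = 3*(-3)**n*n**2 - 3*(-3)**n*n - 3*(-3)**n - 9

The ratio is 3*(-2*k**2 - k + 2)/(2*k**2 - 3*k - 1).
Gosper form: A/B · C(k+1)/C(k) with A=-3, B=1, C=k**2 - 3*k/2 - 1/2.
Need (-3)·f(k+1) − (1)·f(k) = k**2 - 3*k/2 - 1/2.
From deg A=0, deg B=0, deg C=2: d=2.
Coefficient equations give f(k) = -(k**2 - 3*k + 1)/4.
So s_k = (B(k−1)f/C)·t_k = (-(k**2 - 3*k + 1)/(2*(2*k**2 - 3*k - 1)))·t_k = (-3)**k*(-k**2 + 3*k - 1).
Δs = (-3)**k*(4*k**2 - 6*k - 2), as required.
Telescope: S(n) = s_(n+1) − s_(2) = (-3)**(n + 1)*(-n**2 + n + 1) − (9) = 3*(-3)**n*n**2 - 3*(-3)**n*n - 3*(-3)**n - 9.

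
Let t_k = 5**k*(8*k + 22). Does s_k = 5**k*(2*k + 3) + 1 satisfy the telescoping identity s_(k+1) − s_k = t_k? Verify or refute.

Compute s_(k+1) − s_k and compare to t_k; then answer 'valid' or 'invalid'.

s_(k+1) = 5**(k + 1)*(2*k + 5) + 1
s_(k+1) − s_k = 5**k*(8*k + 22)
(s_(k+1) − s_k) − t_k = 0

Valid — Δs_k = t_k.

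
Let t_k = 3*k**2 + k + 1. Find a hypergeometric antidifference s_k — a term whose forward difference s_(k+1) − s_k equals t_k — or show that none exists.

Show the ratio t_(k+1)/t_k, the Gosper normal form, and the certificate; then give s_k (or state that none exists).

s_k = k*(k**2 - k + 1)

Ratio r(k) = (k + 3*(k + 1)**2 + 2)/(3*k**2 + k + 1).
Factor: A=1; B=1; C=k**2 + k/3 + 1/3.
Set up (1)·f(k+1) − (1)·f(k) − (k**2 + k/3 + 1/3) = 0.
Bound: deg f ≤ 3.
A polynomial solution: f(k) = k*(k**2 - k + 1)/3.
So s_k = (B(k−1)f/C)·t_k = (k*(k**2 - k + 1)/(3*k**2 + k + 1))·t_k = k*(k**2 - k + 1).
s_(k+1) − s_k = 3*k**2 + k + 1 = t_k.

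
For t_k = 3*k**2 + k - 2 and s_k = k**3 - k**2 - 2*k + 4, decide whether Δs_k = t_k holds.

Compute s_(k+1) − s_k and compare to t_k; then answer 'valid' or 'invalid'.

valid (s_(k+1) − s_k reduces to t_k)

s_(k+1) = k**3 + 2*k**2 - k + 2
s_(k+1) − s_k = 3*k**2 + k - 2
(s_(k+1) − s_k) − t_k = 0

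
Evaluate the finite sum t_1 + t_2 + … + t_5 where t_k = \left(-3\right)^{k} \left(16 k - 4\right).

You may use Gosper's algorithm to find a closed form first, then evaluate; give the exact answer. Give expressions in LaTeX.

Σ = -14580

Ratio r(k) = 3*(-4*k - 3)/(4*k - 1).
Normal form (A,B,C) = (-3, 1, k - 1/4).
Need (-3)·f(k+1) − (1)·f(k) = k - 1/4.
From deg A=0, deg B=0, deg C=1: d=1.
A polynomial solution: f(k) = -(k - 1)/4.
Then R = B(k−1)f/C = -(k - 1)/(4*k - 1), so s_k = R(k)·t_k = 4*(-3)**k*(1 - k).
s_(k+1) − s_k = (-3)**k*(16*k - 4) = t_k.
Evaluate s at k=6 and k=1: -14580 and 0; difference -14580.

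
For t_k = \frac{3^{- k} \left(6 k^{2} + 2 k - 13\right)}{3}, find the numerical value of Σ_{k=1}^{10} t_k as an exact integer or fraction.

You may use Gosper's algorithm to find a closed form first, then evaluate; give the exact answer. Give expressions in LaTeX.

t_(k+1)/t_k = (6*k**2 + 14*k - 5)/(3*(6*k**2 + 2*k - 13)).
Gosper form: A/B · C(k+1)/C(k) with A=1/3, B=1, C=k**2 + k/3 - 13/6.
Solve (1/3)·f(k+1) − (1)·f(k) = k**2 + k/3 - 13/6.
Bound: deg f ≤ 2.
Match coefficients ⇒ f(k) = -(3*k**2 + 4*k - 3)/2.
R(k) = B(k−1)·f(k)/C(k) = -3*(3*k**2 + 4*k - 3)/(6*k**2 + 2*k - 13); s_k = R·t_k = (-3*k**2 - 4*k + 3)/3**k.
Δs = (6*k**2 + 2*k - 13)/(3*3**k), as required.
Σ_(k=1)^(10) t_k = s_(11) − s_(1) = -404/177147 − (-4/3) = 235792/177147.

Σ = 235792/177147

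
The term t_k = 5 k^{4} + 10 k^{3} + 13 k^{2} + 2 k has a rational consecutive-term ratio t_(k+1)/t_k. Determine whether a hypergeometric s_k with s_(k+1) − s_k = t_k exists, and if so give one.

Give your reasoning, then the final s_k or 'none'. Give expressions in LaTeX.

Ratio r(k) = (5*k**4 + 30*k**3 + 73*k**2 + 78*k + 30)/(k*(5*k**3 + 10*k**2 + 13*k + 2)).
So A=1 and B=1, with C=k**4 + 2*k**3 + 13*k**2/5 + 2*k/5.
Key eq: (1)·f(k+1) = (1)·f(k) + (k**4 + 2*k**3 + 13*k**2/5 + 2*k/5).
From deg A=0, deg B=0, deg C=4: d=5.
Solve for f: f(k) = k*(k - 1)*(k**3 + k**2 + 2*k - 1)/5 (degree 5 ≤ 5).
Get s_k = R·t_k = k*(k**4 + k**2 - 3*k + 1) with R(k) = B(k−1)f(k)/C(k) = (k - 1)*(k**3 + k**2 + 2*k - 1)/(5*k**3 + 10*k**2 + 13*k + 2).
Δs = k*(5*k**3 + 10*k**2 + 13*k + 2), as required.

s_k = k \left(k^{4} + k^{2} - 3 k + 1\right)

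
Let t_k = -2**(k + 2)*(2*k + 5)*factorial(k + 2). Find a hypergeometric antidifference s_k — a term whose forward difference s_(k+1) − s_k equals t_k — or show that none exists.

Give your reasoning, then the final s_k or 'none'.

The ratio is 2*(k + 3)*(2*k + 7)/(2*k + 5).
So A=2*k + 6 and B=1, with C=k + 5/2.
Key eq: (2*k + 6)·f(k+1) = (1)·f(k) + (k + 5/2).
Bound: deg f ≤ 0.
Match coefficients ⇒ f(k) = 1/2.
Then R = B(k−1)f/C = 1/(2*k + 5), so s_k = R(k)·t_k = -2**(k + 2)*factorial(k + 2).
Check: Δs_k = -2**(k + 2)*(2*k + 5)*factorial(k + 2). ✓

s_k = -2**(k + 2)*factorial(k + 2)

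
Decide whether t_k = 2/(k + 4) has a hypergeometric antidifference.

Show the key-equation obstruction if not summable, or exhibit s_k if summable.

No. Not Gosper-summable.

Compute t_(k+1)/t_k: get (k + 4)/(k + 5).
So A=k + 4 and B=k + 5, with C=1.
Key eq: (k + 4)·f(k+1) = (k + 4)·f(k) + (1).
d = 0 from the (1,1,0) case.
Put f(k) = c0: A·f(k+1) − B(k−1)·f(k) − C = -1; need -1 = 0 — inconsistent ⇒ no f, not summable.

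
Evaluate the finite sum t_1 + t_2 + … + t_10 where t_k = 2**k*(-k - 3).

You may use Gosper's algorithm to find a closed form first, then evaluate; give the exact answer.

Σ = -24572

Ratio r(k) = 2*(k + 4)/(k + 3).
Gosper form: A/B · C(k+1)/C(k) with A=2, B=1, C=k + 3.
Key eq: (2)·f(k+1) = (1)·f(k) + (k + 3).
Degrees (0,0,1) ⇒ d ≤ 1.
Match coefficients ⇒ f(k) = k + 1.
So s_k = (B(k−1)f/C)·t_k = ((k + 1)/(k + 3))·t_k = 2**k*(-k - 1).
s_(k+1) − s_k = 2**k*(-k - 3) = t_k.
Sum = s_(11) − s_(1); s_(11) = -24576, s_(1) = -4 ⇒ -24572.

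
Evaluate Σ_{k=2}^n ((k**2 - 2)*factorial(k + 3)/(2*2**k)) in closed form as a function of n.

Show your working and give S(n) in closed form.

S(n) = 30 + n*factorial(n + 4)/(2*2**n) - factorial(n + 4)/2**n

Step 1: r(k) = (k + 4)*((k + 1)**2 - 2)/(2*(k**2 - 2)).
Factor: A=k/2 + 2; B=1; C=k**2 - 2.
Solve (k/2 + 2)·f(k+1) − (1)·f(k) = k**2 - 2.
From deg A=1, deg B=0, deg C=2: d=1.
Match coefficients ⇒ f(k) = 2*(k - 3).
Get s_k = R·t_k = (k - 3)*factorial(k + 3)/2**k with R(k) = B(k−1)f(k)/C(k) = 2*(k - 3)/(k**2 - 2).
Check: Δs_k = (k**2 - 2)*factorial(k + 3)/(2*2**k). ✓
Evaluate: s_(n+1) = 2**(-n - 1)*(n - 2)*factorial(n + 4); subtract s_(2) = -30 ⇒ S(n) = 30 + n*factorial(n + 4)/(2*2**n) - factorial(n + 4)/2**n.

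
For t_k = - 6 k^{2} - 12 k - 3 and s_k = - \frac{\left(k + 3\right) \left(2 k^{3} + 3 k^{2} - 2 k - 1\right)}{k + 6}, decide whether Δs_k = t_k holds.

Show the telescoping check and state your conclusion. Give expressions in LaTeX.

s_(k+1) = (k + 4)*(2*k - 2*(k + 1)**3 - 3*(k + 1)**2 + 3)/(k + 7)
s_(k+1) − s_k = 3*(-2*k**4 - 26*k**3 - 92*k**2 - 104*k - 23)/(k**2 + 13*k + 42)
(s_(k+1) − s_k) − t_k = 3*(4*k**3 + 45*k**2 + 77*k + 19)/(k**2 + 13*k + 42)

Invalid: residual \frac{3 \left(4 k^{3} + 45 k^{2} + 77 k + 19\right)}{k^{2} + 13 k + 42} ≠ 0.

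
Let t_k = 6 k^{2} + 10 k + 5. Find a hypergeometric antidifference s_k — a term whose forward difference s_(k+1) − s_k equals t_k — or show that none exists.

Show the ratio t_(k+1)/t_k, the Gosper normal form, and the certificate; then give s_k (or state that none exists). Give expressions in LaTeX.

s_k = k \left(2 k^{2} + 2 k + 1\right)

Ratio r(k) = (6*k**2 + 22*k + 21)/(6*k**2 + 10*k + 5).
So A=1 and B=1, with C=k**2 + 5*k/3 + 5/6.
Solve (1)·f(k+1) − (1)·f(k) = k**2 + 5*k/3 + 5/6.
d = 3 from the (0,0,2) case.
Solve for f: f(k) = k*(2*k**2 + 2*k + 1)/6 (degree 3 ≤ 3).
So s_k = (B(k−1)f/C)·t_k = (k*(2*k**2 + 2*k + 1)/(6*k**2 + 10*k + 5))·t_k = k*(2*k**2 + 2*k + 1).
Check: Δs_k = 6*k**2 + 10*k + 5. ✓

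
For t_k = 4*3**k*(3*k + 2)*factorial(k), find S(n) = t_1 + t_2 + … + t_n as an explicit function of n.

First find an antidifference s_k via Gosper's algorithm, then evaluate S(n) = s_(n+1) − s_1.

S(n) = 12*3**n*factorial(n + 1) - 12

t_(k+1)/t_k = 3*(k + 1)*(3*k + 5)/(3*k + 2).
Gosper form: A/B · C(k+1)/C(k) with A=3*k + 3, B=1, C=k + 2/3.
f must satisfy (3*k + 3)·f(k+1) − (1)·f(k) = k + 2/3.
deg f ≤ 0 (via 1,0,1).
Solving with deg f ≤ 0: f(k) = 1/3.
So s_k = (B(k−1)f/C)·t_k = (1/(3*k + 2))·t_k = 4*3**k*factorial(k).
Verify: 4*3**k*(3*k + 2)*factorial(k) matches t_k.
Telescope: S(n) = s_(n+1) − s_(1) = 12*3**n*factorial(n + 1) − (12) = 12*3**n*factorial(n + 1) - 12.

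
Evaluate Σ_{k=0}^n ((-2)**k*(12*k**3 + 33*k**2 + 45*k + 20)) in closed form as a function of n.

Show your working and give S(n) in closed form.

Compute t_(k+1)/t_k: get 2*(-12*k**3 - 69*k**2 - 147*k - 110)/(12*k**3 + 33*k**2 + 45*k + 20).
Gosper form: A/B · C(k+1)/C(k) with A=-2, B=1, C=k**3 + 11*k**2/4 + 15*k/4 + 5/3.
Need (-2)·f(k+1) − (1)·f(k) = k**3 + 11*k**2/4 + 15*k/4 + 5/3.
Degrees (0,0,3) ⇒ d ≤ 3.
Solve for f: f(k) = -k*(4*k**2 + 3*k + 3)/12 (degree 3 ≤ 3).
Certificate R = B(k−1)f/C = -k*(4*k**2 + 3*k + 3)/(12*k**3 + 33*k**2 + 45*k + 20) gives s_k = (-2)**k*k*(-4*k**2 - 3*k - 3).
s_(k+1) − s_k = (-2)**k*(12*k**3 + 33*k**2 + 45*k + 20) = t_k.
Evaluate: s_(n+1) = 2*(-2)**n*(4*n**3 + 15*n**2 + 21*n + 10); subtract s_(0) = 0 ⇒ S(n) = 2*(-2)**n*(4*n**3 + 15*n**2 + 21*n + 10).

S(n) = 2*(-2)**n*(4*n**3 + 15*n**2 + 21*n + 10)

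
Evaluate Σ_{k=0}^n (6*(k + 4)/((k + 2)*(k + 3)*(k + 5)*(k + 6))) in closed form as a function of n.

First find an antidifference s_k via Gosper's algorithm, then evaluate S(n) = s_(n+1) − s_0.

Compute t_(k+1)/t_k: get (k + 2)*(k + 5)**2/((k + 4)**2*(k + 7)).
Normal form (A,B,C) = (k + 2, k + 7, k**2 + 8*k + 16).
Set up (k + 2)·f(k+1) − (k + 6)·f(k) − (k**2 + 8*k + 16) = 0.
Bound: deg f ≤ 4.
Solve for f: f(k) = k*(k + 3)*(k + 4)*(k + 7)/20 (degree 4 ≤ 4).
So s_k = (B(k−1)f/C)·t_k = (k*(k + 3)*(k + 6)*(k + 7)/(20*(k + 4)))·t_k = 3*k*(k + 7)/(10*(k**2 + 7*k + 10)).
Δs = 6*(k + 4)/(k**4 + 16*k**3 + 91*k**2 + 216*k + 180), as required.
Σ_(k=0)^n t_k = s_(n+1) − s_(0) = (3*(n**2 + 9*n + 8)/(10*(n**2 + 9*n + 18))) − (0), i.e. 3*(n**2 + 9*n + 8)/(10*(n**2 + 9*n + 18)).

S(n) = 3*(n**2 + 9*n + 8)/(10*(n**2 + 9*n + 18))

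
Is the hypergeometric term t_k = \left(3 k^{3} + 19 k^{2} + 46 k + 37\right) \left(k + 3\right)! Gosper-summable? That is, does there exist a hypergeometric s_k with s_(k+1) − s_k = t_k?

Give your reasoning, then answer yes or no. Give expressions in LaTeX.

Ratio r(k) = (3*k**4 + 40*k**3 + 205*k**2 + 477*k + 420)/(3*k**3 + 19*k**2 + 46*k + 37).
Gosper form: A/B · C(k+1)/C(k) with A=k + 4, B=1, C=k**3 + 19*k**2/3 + 46*k/3 + 37/3.
Solve (k + 4)·f(k+1) − (1)·f(k) = k**3 + 19*k**2/3 + 46*k/3 + 37/3.
Degrees (1,0,3) ⇒ d ≤ 2.
Solve for f: f(k) = (3*k**2 + 4*k + 3)/3 (degree 2 ≤ 2).
Get s_k = R·t_k = (3*k**2 + 4*k + 3)*factorial(k + 3) with R(k) = B(k−1)f(k)/C(k) = (3*k**2 + 4*k + 3)/(3*k**3 + 19*k**2 + 46*k + 37).
Δs = (3*k**3 + 19*k**2 + 46*k + 37)*factorial(k + 3), as required.

Yes. s_k = \left(3 k^{2} + 4 k + 3\right) \left(k + 3\right)!.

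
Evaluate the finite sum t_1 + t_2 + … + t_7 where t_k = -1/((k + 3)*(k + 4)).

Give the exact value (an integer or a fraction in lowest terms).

The ratio is (k + 3)/(k + 5).
So A=k + 3 and B=k + 5, with C=1.
Need (k + 3)·f(k+1) − (k + 4)·f(k) = 1.
Bound: deg f ≤ 1.
Solving with deg f ≤ 1: f(k) = k/3.
So s_k = (B(k−1)f/C)·t_k = (k*(k + 4)/3)·t_k = -k/(3*k + 9).
s_(k+1) − s_k = -1/(k**2 + 7*k + 12) = t_k.
Σ_(k=1)^(7) t_k = s_(8) − s_(1) = -8/33 − (-1/12) = -7/44.

Σ = -7/44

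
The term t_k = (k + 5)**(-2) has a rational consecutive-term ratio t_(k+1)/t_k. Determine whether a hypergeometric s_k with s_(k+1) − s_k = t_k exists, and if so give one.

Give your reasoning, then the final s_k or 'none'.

Ratio r(k) = (k + 5)**2/(k + 6)**2.
Gosper form: A/B · C(k+1)/C(k) with A=k**2 + 10*k + 25, B=k**2 + 12*k + 36, C=1.
Set up (k**2 + 10*k + 25)·f(k+1) − (k**2 + 10*k + 25)·f(k) − (1) = 0.
deg f ≤ 0 (via 2,2,0).
Generic f = c0 gives residual -1; -1 = 0 cannot hold, so t_k is not Gosper-summable.

not Gosper-summable; s_k does not exist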